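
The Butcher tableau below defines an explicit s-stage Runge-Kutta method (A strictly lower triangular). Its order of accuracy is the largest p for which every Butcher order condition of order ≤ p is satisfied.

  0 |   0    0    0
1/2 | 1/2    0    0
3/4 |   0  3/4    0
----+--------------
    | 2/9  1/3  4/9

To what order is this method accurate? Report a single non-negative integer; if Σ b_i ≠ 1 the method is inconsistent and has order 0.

3

b = (2/9, 1/3, 4/9)
c = (0, 1/2, 3/4)
Ac = (0, 0, 3/8)
Σ b_i: 2/9·1 + 1/3·1 + 4/9·1 = 1 ✓
b·c: 1/3·1/2 + 4/9·3/4 = 1/2 ✓
b·c²: 1/3·1/4 + 4/9·9/16 = 1/3 ✓
b·Ac: 4/9·3/8 = 1/6 ✓; 3 stages ⇒ order 3.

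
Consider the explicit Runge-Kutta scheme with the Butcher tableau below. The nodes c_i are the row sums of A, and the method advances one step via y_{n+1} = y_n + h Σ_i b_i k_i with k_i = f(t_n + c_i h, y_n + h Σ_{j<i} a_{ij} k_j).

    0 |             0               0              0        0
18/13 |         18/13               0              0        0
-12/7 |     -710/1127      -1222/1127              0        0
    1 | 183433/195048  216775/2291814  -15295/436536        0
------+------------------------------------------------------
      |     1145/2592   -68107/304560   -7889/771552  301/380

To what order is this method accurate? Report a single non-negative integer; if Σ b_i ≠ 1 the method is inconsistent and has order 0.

b = (1145/2592, -68107/304560, -7889/771552, 301/380)
c = (0, 18/13, -12/7, 1)
Ac = (0, 0, -1692/1127, 115/602)
Σ b_i: 1145/2592·1 + (-68107/304560)·1 + (-7889/771552)·1 + 301/380·1 = 1 ✓
b·c: (-68107/304560)·18/13 + (-7889/771552)·(-12/7) + 301/380·1 = 1/2 ✓
b·c²: (-68107/304560)·324/169 + (-7889/771552)·144/49 + 301/380·1 = 1/3 ✓
b·Ac: (-7889/771552)·(-1692/1127) + 301/380·115/602 = 1/6 ✓
b·c³: (-68107/304560)·5832/2197 + (-7889/771552)·(-1728/343) + 301/380·1 = 1/4 ✓
b·(c∘Ac): (-7889/771552)·20304/7889 + 301/380·115/602 = 1/8 ✓
b·Ac²: (-7889/771552)·(-30456/14651) + 301/380·920/11739 = 1/12 ✓
b·A²c: 301/380·95/1806 = 1/24 ✓; 4 stages ⇒ order 4.

4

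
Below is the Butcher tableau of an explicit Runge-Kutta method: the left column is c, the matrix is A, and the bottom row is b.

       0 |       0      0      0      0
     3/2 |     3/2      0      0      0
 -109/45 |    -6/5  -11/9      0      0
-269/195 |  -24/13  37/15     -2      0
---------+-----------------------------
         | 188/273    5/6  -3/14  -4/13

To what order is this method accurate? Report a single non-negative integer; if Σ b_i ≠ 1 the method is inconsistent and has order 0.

b = (188/273, 5/6, -3/14, -4/13)
c = (0, 3/2, -109/45, -269/195)
Ac = (0, 0, -11/6, 769/90)
Σ b_i: 188/273·1 + 5/6·1 + (-3/14)·1 + (-4/13)·1 = 1 ✓
b·c: 5/6·3/2 + (-3/14)·(-109/45) + (-4/13)·(-269/195) = 31139/14196 ≠ 1/2 ⇒ order 1.

1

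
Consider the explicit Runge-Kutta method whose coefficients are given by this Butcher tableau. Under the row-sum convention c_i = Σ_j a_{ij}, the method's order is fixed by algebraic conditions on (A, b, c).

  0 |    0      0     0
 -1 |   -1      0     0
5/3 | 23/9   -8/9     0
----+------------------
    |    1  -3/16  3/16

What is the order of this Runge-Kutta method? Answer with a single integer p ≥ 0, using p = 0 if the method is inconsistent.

3

b = (1, -3/16, 3/16)
c = (0, -1, 5/3)
Ac = (0, 0, 8/9)
Σ b_i: 1·1 + (-3/16)·1 + 3/16·1 = 1 ✓
b·c: (-3/16)·(-1) + 3/16·5/3 = 1/2 ✓
b·c²: (-3/16)·1 + 3/16·25/9 = 1/3 ✓
b·Ac: 3/16·8/9 = 1/6 ✓; 3 stages ⇒ order 3.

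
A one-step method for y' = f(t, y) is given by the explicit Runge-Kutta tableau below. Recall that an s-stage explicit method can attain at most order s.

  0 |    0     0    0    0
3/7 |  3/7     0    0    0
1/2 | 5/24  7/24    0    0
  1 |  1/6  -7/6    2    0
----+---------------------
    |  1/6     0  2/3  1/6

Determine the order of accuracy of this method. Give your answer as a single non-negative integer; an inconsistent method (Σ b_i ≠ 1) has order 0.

4

b = (1/6, 0, 2/3, 1/6)
c = (0, 3/7, 1/2, 1)
Ac = (0, 0, 1/8, 1/2)
Σ b_i: 1/6·1 + 2/3·1 + 1/6·1 = 1 ✓
b·c: 2/3·1/2 + 1/6·1 = 1/2 ✓
b·c²: 2/3·1/4 + 1/6·1 = 1/3 ✓
b·Ac: 2/3·1/8 + 1/6·1/2 = 1/6 ✓
b·c³: 2/3·1/8 + 1/6·1 = 1/4 ✓
b·(c∘Ac): 2/3·1/16 + 1/6·1/2 = 1/8 ✓
b·Ac²: 2/3·3/56 + 1/6·2/7 = 1/12 ✓
b·A²c: 1/6·1/4 = 1/24 ✓; 4 stages ⇒ order 4.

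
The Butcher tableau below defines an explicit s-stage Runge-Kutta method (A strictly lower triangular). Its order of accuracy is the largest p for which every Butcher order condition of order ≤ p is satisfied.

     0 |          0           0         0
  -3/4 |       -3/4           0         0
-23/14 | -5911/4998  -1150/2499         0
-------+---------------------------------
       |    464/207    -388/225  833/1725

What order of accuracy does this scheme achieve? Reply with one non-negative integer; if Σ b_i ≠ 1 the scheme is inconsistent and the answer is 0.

b = (464/207, -388/225, 833/1725)
c = (0, -3/4, -23/14)
Ac = (0, 0, 575/1666)
Σ b_i: 464/207·1 + (-388/225)·1 + 833/1725·1 = 1 ✓
b·c: (-388/225)·(-3/4) + 833/1725·(-23/14) = 1/2 ✓
b·c²: (-388/225)·9/16 + 833/1725·529/196 = 1/3 ✓
b·Ac: 833/1725·575/1666 = 1/6 ✓; 3 stages ⇒ order 3.

3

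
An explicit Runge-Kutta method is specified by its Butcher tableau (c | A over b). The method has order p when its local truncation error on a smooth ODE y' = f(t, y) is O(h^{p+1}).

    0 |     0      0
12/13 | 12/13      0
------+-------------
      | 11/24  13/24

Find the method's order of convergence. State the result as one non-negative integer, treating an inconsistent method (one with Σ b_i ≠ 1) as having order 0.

2

b = (11/24, 13/24)
c = (0, 12/13)
Σ b_i: 11/24·1 + 13/24·1 = 1 ✓
b·c: 13/24·12/13 = 1/2 ✓; 2 stages ⇒ order 2.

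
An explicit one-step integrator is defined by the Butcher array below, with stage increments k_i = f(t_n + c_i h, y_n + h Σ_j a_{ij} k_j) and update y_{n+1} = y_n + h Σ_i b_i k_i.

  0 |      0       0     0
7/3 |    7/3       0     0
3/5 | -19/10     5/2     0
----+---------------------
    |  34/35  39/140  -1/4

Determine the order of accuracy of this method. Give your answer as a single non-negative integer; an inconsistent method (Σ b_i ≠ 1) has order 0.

2

b = (34/35, 39/140, -1/4)
c = (0, 7/3, 3/5)
Ac = (0, 0, 35/6)
Σ b_i: 34/35·1 + 39/140·1 + (-1/4)·1 = 1 ✓
b·c: 39/140·7/3 + (-1/4)·3/5 = 1/2 ✓
b·c²: 39/140·49/9 + (-1/4)·9/25 = 107/75 ≠ 1/3 ⇒ order 2.
b·Ac: (-1/4)·35/6 = -35/24 ≠ 1/6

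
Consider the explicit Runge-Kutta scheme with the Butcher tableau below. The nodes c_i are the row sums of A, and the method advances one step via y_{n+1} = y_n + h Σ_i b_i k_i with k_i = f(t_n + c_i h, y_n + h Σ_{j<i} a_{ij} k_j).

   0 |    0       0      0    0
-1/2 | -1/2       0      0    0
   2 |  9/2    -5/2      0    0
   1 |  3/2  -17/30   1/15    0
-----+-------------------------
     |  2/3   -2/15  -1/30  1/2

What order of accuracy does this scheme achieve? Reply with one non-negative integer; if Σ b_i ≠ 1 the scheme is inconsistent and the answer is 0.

4

b = (2/3, -2/15, -1/30, 1/2)
c = (0, -1/2, 2, 1)
Ac = (0, 0, 5/4, 5/12)
Σ b_i: 2/3·1 + (-2/15)·1 + (-1/30)·1 + 1/2·1 = 1 ✓
b·c: (-2/15)·(-1/2) + (-1/30)·2 + 1/2·1 = 1/2 ✓
b·c²: (-2/15)·1/4 + (-1/30)·4 + 1/2·1 = 1/3 ✓
b·Ac: (-1/30)·5/4 + 1/2·5/12 = 1/6 ✓
b·c³: (-2/15)·(-1/8) + (-1/30)·8 + 1/2·1 = 1/4 ✓
b·(c∘Ac): (-1/30)·5/2 + 1/2·5/12 = 1/8 ✓
b·Ac²: (-1/30)·(-5/8) + 1/2·1/8 = 1/12 ✓
b·A²c: 1/2·1/12 = 1/24 ✓; 4 stages ⇒ order 4.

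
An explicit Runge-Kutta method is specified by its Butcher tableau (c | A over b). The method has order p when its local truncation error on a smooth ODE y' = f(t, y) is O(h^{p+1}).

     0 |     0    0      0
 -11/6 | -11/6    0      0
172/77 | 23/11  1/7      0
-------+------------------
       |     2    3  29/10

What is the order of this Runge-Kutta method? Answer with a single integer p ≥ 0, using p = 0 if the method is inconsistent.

b = (2, 3, 29/10)
c = (0, -11/6, 172/77)
Ac = (0, 0, -11/42)
Σ b_i: 2·1 + 3·1 + 29/10·1 = 79/10 ≠ 1 ⇒ order 0.

0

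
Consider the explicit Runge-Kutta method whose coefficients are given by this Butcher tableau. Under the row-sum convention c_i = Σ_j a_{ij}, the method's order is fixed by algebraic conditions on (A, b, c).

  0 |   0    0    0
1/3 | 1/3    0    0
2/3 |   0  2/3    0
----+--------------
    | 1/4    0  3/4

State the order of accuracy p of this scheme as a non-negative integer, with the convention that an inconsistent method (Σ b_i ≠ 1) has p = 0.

3

b = (1/4, 0, 3/4)
c = (0, 1/3, 2/3)
Ac = (0, 0, 2/9)
Σ b_i: 1/4·1 + 3/4·1 = 1 ✓
b·c: 3/4·2/3 = 1/2 ✓
b·c²: 3/4·4/9 = 1/3 ✓
b·Ac: 3/4·2/9 = 1/6 ✓; 3 stages ⇒ order 3.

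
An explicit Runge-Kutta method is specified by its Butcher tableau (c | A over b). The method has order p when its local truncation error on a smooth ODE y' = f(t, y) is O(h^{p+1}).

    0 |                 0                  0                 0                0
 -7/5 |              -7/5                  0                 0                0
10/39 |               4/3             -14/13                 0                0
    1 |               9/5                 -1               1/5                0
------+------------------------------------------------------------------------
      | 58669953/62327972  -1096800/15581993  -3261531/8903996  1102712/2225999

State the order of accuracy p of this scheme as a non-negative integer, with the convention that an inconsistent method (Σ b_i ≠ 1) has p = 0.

b = (58669953/62327972, -1096800/15581993, -3261531/8903996, 1102712/2225999)
c = (0, -7/5, 10/39, 1)
Ac = (0, 0, 98/65, 283/195)
Σ b_i: 58669953/62327972·1 + (-1096800/15581993)·1 + (-3261531/8903996)·1 + 1102712/2225999·1 = 1 ✓
b·c: (-1096800/15581993)·(-7/5) + (-3261531/8903996)·10/39 + 1102712/2225999·1 = 1/2 ✓
b·c²: (-1096800/15581993)·49/25 + (-3261531/8903996)·100/1521 + 1102712/2225999·1 = 1/3 ✓
b·Ac: (-3261531/8903996)·98/65 + 1102712/2225999·283/195 = 1/6 ✓
b·c³: (-1096800/15581993)·(-343/125) + (-3261531/8903996)·1000/59319 + 1102712/2225999·1 = 888563446/1302209415 ≠ 1/4 ⇒ order 3.
b·(c∘Ac): (-3261531/8903996)·196/507 + 1102712/2225999·283/195 = 19276937/33389985 ≠ 1/8
b·Ac²: (-3261531/8903996)·(-686/325) + 1102712/2225999·(-74029/38025) = -498105119/2604418830 ≠ 1/12
b·A²c: 1102712/2225999·98/325 = 8312752/55649975 ≠ 1/24

3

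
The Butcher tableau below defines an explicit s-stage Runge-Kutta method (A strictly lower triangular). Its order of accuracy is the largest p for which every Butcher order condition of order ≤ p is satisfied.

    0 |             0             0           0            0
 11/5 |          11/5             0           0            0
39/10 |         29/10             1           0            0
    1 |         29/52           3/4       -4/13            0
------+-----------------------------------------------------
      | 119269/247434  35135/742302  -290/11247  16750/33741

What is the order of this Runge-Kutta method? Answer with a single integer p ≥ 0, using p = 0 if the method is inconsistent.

3

b = (119269/247434, 35135/742302, -290/11247, 16750/33741)
c = (0, 11/5, 39/10, 1)
Ac = (0, 0, 11/5, 9/20)
Σ b_i: 119269/247434·1 + 35135/742302·1 + (-290/11247)·1 + 16750/33741·1 = 1 ✓
b·c: 35135/742302·11/5 + (-290/11247)·39/10 + 16750/33741·1 = 1/2 ✓
b·c²: 35135/742302·121/25 + (-290/11247)·1521/100 + 16750/33741·1 = 1/3 ✓
b·Ac: (-290/11247)·11/5 + 16750/33741·9/20 = 1/6 ✓
b·c³: 35135/742302·1331/125 + (-290/11247)·59319/1000 + 16750/33741·1 = -595073/1124700 ≠ 1/4 ⇒ order 3.
b·(c∘Ac): (-290/11247)·429/50 + 16750/33741·9/20 = 81/37490 ≠ 1/8
b·Ac²: (-290/11247)·121/25 + 16750/33741·(-21/20) = -72661/112470 ≠ 1/12
b·A²c: 16750/33741·(-44/65) = -147400/438633 ≠ 1/24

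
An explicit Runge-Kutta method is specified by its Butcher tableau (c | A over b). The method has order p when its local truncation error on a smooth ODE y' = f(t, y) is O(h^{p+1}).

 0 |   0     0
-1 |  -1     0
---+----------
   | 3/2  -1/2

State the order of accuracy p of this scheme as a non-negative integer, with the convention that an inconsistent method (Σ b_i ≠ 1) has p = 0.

2

b = (3/2, -1/2)
c = (0, -1)
Σ b_i: 3/2·1 + (-1/2)·1 = 1 ✓
b·c: (-1/2)·(-1) = 1/2 ✓; 2 stages ⇒ order 2.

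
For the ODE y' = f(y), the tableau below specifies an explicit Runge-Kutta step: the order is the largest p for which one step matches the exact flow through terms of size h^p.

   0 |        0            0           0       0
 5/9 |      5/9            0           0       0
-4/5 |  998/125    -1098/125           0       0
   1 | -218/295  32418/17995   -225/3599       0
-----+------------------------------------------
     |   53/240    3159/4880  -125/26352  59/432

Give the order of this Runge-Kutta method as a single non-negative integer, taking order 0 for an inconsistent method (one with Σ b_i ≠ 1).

b = (53/240, 3159/4880, -125/26352, 59/432)
c = (0, 5/9, -4/5, 1)
Ac = (0, 0, -122/25, 62/59)
Σ b_i: 53/240·1 + 3159/4880·1 + (-125/26352)·1 + 59/432·1 = 1 ✓
b·c: 3159/4880·5/9 + (-125/26352)·(-4/5) + 59/432·1 = 1/2 ✓
b·c²: 3159/4880·25/81 + (-125/26352)·16/25 + 59/432·1 = 1/3 ✓
b·Ac: (-125/26352)·(-122/25) + 59/432·62/59 = 1/6 ✓
b·c³: 3159/4880·125/729 + (-125/26352)·(-64/125) + 59/432·1 = 1/4 ✓
b·(c∘Ac): (-125/26352)·488/125 + 59/432·62/59 = 1/8 ✓
b·Ac²: (-125/26352)·(-122/45) + 59/432·274/531 = 1/12 ✓
b·A²c: 59/432·18/59 = 1/24 ✓; 4 stages ⇒ order 4.

4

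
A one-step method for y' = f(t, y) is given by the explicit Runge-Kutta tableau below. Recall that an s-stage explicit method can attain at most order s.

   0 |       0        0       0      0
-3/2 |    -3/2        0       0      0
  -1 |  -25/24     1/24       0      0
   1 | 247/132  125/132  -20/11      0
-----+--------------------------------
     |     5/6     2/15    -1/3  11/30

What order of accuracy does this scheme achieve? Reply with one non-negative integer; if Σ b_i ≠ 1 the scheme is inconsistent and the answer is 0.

b = (5/6, 2/15, -1/3, 11/30)
c = (0, -3/2, -1, 1)
Ac = (0, 0, -1/16, 35/88)
Σ b_i: 5/6·1 + 2/15·1 + (-1/3)·1 + 11/30·1 = 1 ✓
b·c: 2/15·(-3/2) + (-1/3)·(-1) + 11/30·1 = 1/2 ✓
b·c²: 2/15·9/4 + (-1/3)·1 + 11/30·1 = 1/3 ✓
b·Ac: (-1/3)·(-1/16) + 11/30·35/88 = 1/6 ✓
b·c³: 2/15·(-27/8) + (-1/3)·(-1) + 11/30·1 = 1/4 ✓
b·(c∘Ac): (-1/3)·1/16 + 11/30·35/88 = 1/8 ✓
b·Ac²: (-1/3)·3/32 + 11/30·5/16 = 1/12 ✓
b·A²c: 11/30·5/44 = 1/24 ✓; 4 stages ⇒ order 4.

4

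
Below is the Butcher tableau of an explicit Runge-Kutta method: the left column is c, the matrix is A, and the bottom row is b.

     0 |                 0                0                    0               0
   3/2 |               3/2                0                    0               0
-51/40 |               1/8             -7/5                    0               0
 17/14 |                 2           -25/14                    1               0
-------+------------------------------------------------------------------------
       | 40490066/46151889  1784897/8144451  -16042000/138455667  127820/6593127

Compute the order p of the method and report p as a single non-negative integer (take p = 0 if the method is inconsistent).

b = (40490066/46151889, 1784897/8144451, -16042000/138455667, 127820/6593127)
c = (0, 3/2, -51/40, 17/14)
Ac = (0, 0, -21/10, -1107/280)
Σ b_i: 40490066/46151889·1 + 1784897/8144451·1 + (-16042000/138455667)·1 + 127820/6593127·1 = 1 ✓
b·c: 1784897/8144451·3/2 + (-16042000/138455667)·(-51/40) + 127820/6593127·17/14 = 1/2 ✓
b·c²: 1784897/8144451·9/4 + (-16042000/138455667)·2601/1600 + 127820/6593127·289/196 = 1/3 ✓
b·Ac: (-16042000/138455667)·(-21/10) + 127820/6593127·(-1107/280) = 1/6 ✓
b·c³: 1784897/8144451·27/8 + (-16042000/138455667)·(-132651/64000) + 127820/6593127·4913/2744 = 616940951/608119008 ≠ 1/4 ⇒ order 3.
b·(c∘Ac): (-16042000/138455667)·1071/400 + 127820/6593127·(-18819/3920) = -1459837/3619756 ≠ 1/8
b·Ac²: (-16042000/138455667)·(-63/20) + 127820/6593127·(-26793/11200) = 3294941/10342160 ≠ 1/12
b·A²c: 127820/6593127·(-21/10) = -89474/2197709 ≠ 1/24

3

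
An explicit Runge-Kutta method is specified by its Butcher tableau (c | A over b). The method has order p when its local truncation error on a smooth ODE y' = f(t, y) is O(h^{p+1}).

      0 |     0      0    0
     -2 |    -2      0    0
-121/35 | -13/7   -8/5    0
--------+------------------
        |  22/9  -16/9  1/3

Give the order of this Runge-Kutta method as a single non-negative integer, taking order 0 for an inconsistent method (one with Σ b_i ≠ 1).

1

b = (22/9, -16/9, 1/3)
c = (0, -2, -121/35)
Ac = (0, 0, 16/5)
Σ b_i: 22/9·1 + (-16/9)·1 + 1/3·1 = 1 ✓
b·c: (-16/9)·(-2) + 1/3·(-121/35) = 757/315 ≠ 1/2 ⇒ order 1.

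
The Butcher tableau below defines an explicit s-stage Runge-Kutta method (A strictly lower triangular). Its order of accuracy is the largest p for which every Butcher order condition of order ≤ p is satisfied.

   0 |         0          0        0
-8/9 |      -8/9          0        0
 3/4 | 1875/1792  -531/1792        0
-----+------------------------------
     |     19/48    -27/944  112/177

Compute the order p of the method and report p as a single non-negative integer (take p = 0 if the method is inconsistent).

b = (19/48, -27/944, 112/177)
c = (0, -8/9, 3/4)
Ac = (0, 0, 59/224)
Σ b_i: 19/48·1 + (-27/944)·1 + 112/177·1 = 1 ✓
b·c: (-27/944)·(-8/9) + 112/177·3/4 = 1/2 ✓
b·c²: (-27/944)·64/81 + 112/177·9/16 = 1/3 ✓
b·Ac: 112/177·59/224 = 1/6 ✓; 3 stages ⇒ order 3.

3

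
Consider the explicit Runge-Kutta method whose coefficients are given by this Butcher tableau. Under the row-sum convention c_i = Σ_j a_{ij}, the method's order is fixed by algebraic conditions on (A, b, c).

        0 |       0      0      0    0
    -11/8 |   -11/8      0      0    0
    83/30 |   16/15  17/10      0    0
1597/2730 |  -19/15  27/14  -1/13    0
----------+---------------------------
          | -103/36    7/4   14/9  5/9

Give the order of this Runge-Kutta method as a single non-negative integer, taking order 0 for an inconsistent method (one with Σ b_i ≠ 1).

b = (-103/36, 7/4, 14/9, 5/9)
c = (0, -11/8, 83/30, 1597/2730)
Ac = (0, 0, -187/80, -62563/21840)
Σ b_i: (-103/36)·1 + 7/4·1 + 14/9·1 + 5/9·1 = 1 ✓
b·c: 7/4·(-11/8) + 14/9·83/30 + 5/9·1597/2730 = 291229/131040 ≠ 1/2 ⇒ order 1.

1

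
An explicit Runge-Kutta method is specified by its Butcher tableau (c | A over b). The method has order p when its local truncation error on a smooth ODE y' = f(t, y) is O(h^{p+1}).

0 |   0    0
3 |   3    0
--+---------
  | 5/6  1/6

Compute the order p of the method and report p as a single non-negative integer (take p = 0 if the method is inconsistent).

b = (5/6, 1/6)
c = (0, 3)
Σ b_i: 5/6·1 + 1/6·1 = 1 ✓
b·c: 1/6·3 = 1/2 ✓; 2 stages ⇒ order 2.

2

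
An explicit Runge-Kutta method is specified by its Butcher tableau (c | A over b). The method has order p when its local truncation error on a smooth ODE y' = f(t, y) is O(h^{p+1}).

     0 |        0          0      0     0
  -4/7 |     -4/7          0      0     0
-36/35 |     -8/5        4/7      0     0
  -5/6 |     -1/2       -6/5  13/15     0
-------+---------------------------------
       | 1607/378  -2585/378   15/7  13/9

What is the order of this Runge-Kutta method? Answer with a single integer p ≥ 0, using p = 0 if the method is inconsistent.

b = (1607/378, -2585/378, 15/7, 13/9)
c = (0, -4/7, -36/35, -5/6)
Ac = (0, 0, -16/49, -36/175)
Σ b_i: 1607/378·1 + (-2585/378)·1 + 15/7·1 + 13/9·1 = 1 ✓
b·c: (-2585/378)·(-4/7) + 15/7·(-36/35) + 13/9·(-5/6) = 1/2 ✓
b·c²: (-2585/378)·16/49 + 15/7·1296/1225 + 13/9·25/36 = 576287/555660 ≠ 1/3 ⇒ order 2.
b·Ac: 15/7·(-16/49) + 13/9·(-36/175) = -8548/8575 ≠ 1/6

2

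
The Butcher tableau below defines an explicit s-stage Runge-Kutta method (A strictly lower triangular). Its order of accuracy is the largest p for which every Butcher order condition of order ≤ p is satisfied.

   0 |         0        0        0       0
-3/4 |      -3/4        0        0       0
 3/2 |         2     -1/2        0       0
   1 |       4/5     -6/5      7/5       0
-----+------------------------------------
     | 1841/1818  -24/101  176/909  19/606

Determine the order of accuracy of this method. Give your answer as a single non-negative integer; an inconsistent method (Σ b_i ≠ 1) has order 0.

3

b = (1841/1818, -24/101, 176/909, 19/606)
c = (0, -3/4, 3/2, 1)
Ac = (0, 0, 3/8, 3)
Σ b_i: 1841/1818·1 + (-24/101)·1 + 176/909·1 + 19/606·1 = 1 ✓
b·c: (-24/101)·(-3/4) + 176/909·3/2 + 19/606·1 = 1/2 ✓
b·c²: (-24/101)·9/16 + 176/909·9/4 + 19/606·1 = 1/3 ✓
b·Ac: 176/909·3/8 + 19/606·3 = 1/6 ✓
b·c³: (-24/101)·(-27/64) + 176/909·27/8 + 19/606·1 = 1903/2424 ≠ 1/4 ⇒ order 3.
b·(c∘Ac): 176/909·9/16 + 19/606·3 = 41/202 ≠ 1/8
b·Ac²: 176/909·(-9/32) + 19/606·99/40 = 187/8080 ≠ 1/12
b·A²c: 19/606·21/40 = 133/8080 ≠ 1/24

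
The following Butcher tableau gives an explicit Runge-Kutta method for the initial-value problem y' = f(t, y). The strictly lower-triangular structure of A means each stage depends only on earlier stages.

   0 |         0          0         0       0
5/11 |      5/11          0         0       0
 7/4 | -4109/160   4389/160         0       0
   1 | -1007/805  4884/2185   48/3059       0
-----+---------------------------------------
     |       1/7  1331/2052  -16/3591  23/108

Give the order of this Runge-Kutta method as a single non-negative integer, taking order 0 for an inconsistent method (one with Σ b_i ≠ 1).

4

b = (1/7, 1331/2052, -16/3591, 23/108)
c = (0, 5/11, 7/4, 1)
Ac = (0, 0, 399/32, 24/23)
Σ b_i: 1/7·1 + 1331/2052·1 + (-16/3591)·1 + 23/108·1 = 1 ✓
b·c: 1331/2052·5/11 + (-16/3591)·7/4 + 23/108·1 = 1/2 ✓
b·c²: 1331/2052·25/121 + (-16/3591)·49/16 + 23/108·1 = 1/3 ✓
b·Ac: (-16/3591)·399/32 + 23/108·24/23 = 1/6 ✓
b·c³: 1331/2052·125/1331 + (-16/3591)·343/64 + 23/108·1 = 1/4 ✓
b·(c∘Ac): (-16/3591)·2793/128 + 23/108·24/23 = 1/8 ✓
b·Ac²: (-16/3591)·1995/352 + 23/108·129/253 = 1/12 ✓
b·A²c: 23/108·9/46 = 1/24 ✓; 4 stages ⇒ order 4.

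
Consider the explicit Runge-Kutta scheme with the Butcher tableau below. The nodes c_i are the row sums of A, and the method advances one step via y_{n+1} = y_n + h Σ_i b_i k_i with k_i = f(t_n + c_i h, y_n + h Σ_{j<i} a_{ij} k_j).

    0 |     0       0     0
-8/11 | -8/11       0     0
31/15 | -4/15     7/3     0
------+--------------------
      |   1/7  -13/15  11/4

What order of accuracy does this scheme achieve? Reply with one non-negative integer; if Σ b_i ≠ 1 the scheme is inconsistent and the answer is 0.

0

b = (1/7, -13/15, 11/4)
c = (0, -8/11, 31/15)
Ac = (0, 0, -56/33)
Σ b_i: 1/7·1 + (-13/15)·1 + 11/4·1 = 851/420 ≠ 1 ⇒ order 0.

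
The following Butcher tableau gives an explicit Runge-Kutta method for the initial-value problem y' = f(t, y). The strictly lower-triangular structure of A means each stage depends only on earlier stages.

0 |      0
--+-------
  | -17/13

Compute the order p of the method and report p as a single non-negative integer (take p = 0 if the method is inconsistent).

b = (-17/13)
c = (0)
Σ b_i: (-17/13)·1 = -17/13 ≠ 1 ⇒ order 0.

0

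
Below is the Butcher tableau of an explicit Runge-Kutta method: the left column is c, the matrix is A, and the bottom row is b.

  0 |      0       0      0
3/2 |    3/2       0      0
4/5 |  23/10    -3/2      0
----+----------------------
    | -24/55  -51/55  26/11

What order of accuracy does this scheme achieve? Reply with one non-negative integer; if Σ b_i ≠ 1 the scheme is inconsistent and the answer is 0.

2

b = (-24/55, -51/55, 26/11)
c = (0, 3/2, 4/5)
Ac = (0, 0, -9/4)
Σ b_i: (-24/55)·1 + (-51/55)·1 + 26/11·1 = 1 ✓
b·c: (-51/55)·3/2 + 26/11·4/5 = 1/2 ✓
b·c²: (-51/55)·9/4 + 26/11·16/25 = -631/1100 ≠ 1/3 ⇒ order 2.
b·Ac: 26/11·(-9/4) = -117/22 ≠ 1/6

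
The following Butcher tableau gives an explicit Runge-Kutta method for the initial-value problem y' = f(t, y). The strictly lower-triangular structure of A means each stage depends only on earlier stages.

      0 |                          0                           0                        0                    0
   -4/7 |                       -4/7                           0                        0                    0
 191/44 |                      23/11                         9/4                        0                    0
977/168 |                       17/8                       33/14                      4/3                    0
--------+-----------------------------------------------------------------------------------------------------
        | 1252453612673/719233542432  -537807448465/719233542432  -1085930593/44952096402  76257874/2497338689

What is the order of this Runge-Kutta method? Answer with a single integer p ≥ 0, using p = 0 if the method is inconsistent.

b = (1252453612673/719233542432, -537807448465/719233542432, -1085930593/44952096402, 76257874/2497338689)
c = (0, -4/7, 191/44, 977/168)
Ac = (0, 0, -9/7, 7181/1617)
Σ b_i: 1252453612673/719233542432·1 + (-537807448465/719233542432)·1 + (-1085930593/44952096402)·1 + 76257874/2497338689·1 = 1 ✓
b·c: (-537807448465/719233542432)·(-4/7) + (-1085930593/44952096402)·191/44 + 76257874/2497338689·977/168 = 1/2 ✓
b·c²: (-537807448465/719233542432)·16/49 + (-1085930593/44952096402)·36481/1936 + 76257874/2497338689·954529/28224 = 1/3 ✓
b·Ac: (-1085930593/44952096402)·(-9/7) + 76257874/2497338689·7181/1617 = 1/6 ✓
b·c³: (-537807448465/719233542432)·(-64/343) + (-1085930593/44952096402)·6967871/85184 + 76257874/2497338689·932574833/4741632 = 38790086470471211/9304005104900352 ≠ 1/4 ⇒ order 3.
b·(c∘Ac): (-1085930593/44952096402)·(-1719/308) + 76257874/2497338689·7015837/271656 = 8136127710773/8810610894792 ≠ 1/8
b·Ac²: (-1085930593/44952096402)·36/49 + 76257874/2497338689·12896311/498036 = 891809334145/1153770474318 ≠ 1/12
b·A²c: 76257874/2497338689·(-12/7) = -130727784/2497338689 ≠ 1/24

3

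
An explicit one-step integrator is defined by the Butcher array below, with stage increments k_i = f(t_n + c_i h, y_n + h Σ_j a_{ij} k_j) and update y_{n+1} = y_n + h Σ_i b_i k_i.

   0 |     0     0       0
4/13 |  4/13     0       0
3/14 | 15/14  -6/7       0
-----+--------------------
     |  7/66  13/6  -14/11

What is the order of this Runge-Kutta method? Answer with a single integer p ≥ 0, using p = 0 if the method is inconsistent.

1

b = (7/66, 13/6, -14/11)
c = (0, 4/13, 3/14)
Ac = (0, 0, -24/91)
Σ b_i: 7/66·1 + 13/6·1 + (-14/11)·1 = 1 ✓
b·c: 13/6·4/13 + (-14/11)·3/14 = 13/33 ≠ 1/2 ⇒ order 1.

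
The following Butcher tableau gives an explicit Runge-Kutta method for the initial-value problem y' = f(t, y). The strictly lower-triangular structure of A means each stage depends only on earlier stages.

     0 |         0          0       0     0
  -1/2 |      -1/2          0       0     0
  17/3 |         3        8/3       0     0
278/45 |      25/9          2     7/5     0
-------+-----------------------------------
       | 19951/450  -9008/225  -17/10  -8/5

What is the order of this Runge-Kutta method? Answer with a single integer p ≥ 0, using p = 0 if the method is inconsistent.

b = (19951/450, -9008/225, -17/10, -8/5)
c = (0, -1/2, 17/3, 278/45)
Ac = (0, 0, -4/3, 104/15)
Σ b_i: 19951/450·1 + (-9008/225)·1 + (-17/10)·1 + (-8/5)·1 = 1 ✓
b·c: (-9008/225)·(-1/2) + (-17/10)·17/3 + (-8/5)·278/45 = 1/2 ✓
b·c²: (-9008/225)·1/4 + (-17/10)·289/9 + (-8/5)·77284/2025 = -2544649/20250 ≠ 1/3 ⇒ order 2.
b·Ac: (-17/10)·(-4/3) + (-8/5)·104/15 = -662/75 ≠ 1/6

2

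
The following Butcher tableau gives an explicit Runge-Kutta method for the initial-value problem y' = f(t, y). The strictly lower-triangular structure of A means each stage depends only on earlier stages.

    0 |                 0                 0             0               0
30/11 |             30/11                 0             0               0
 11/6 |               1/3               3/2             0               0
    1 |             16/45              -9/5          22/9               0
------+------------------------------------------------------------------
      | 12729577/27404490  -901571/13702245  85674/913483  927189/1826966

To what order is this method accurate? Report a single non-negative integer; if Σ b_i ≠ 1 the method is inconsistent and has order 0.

b = (12729577/27404490, -901571/13702245, 85674/913483, 927189/1826966)
c = (0, 30/11, 11/6, 1)
Ac = (0, 0, 45/11, -127/297)
Σ b_i: 12729577/27404490·1 + (-901571/13702245)·1 + 85674/913483·1 + 927189/1826966·1 = 1 ✓
b·c: (-901571/13702245)·30/11 + 85674/913483·11/6 + 927189/1826966·1 = 1/2 ✓
b·c²: (-901571/13702245)·900/121 + 85674/913483·121/36 + 927189/1826966·1 = 1/3 ✓
b·Ac: 85674/913483·45/11 + 927189/1826966·(-127/297) = 1/6 ✓
b·c³: (-901571/13702245)·27000/1331 + 85674/913483·1331/216 + 927189/1826966·1 = -90182539/361739268 ≠ 1/4 ⇒ order 3.
b·(c∘Ac): 85674/913483·15/2 + 927189/1826966·(-127/297) = 29324963/60289878 ≠ 1/8
b·Ac²: 85674/913483·1350/121 + 927189/1826966·(-101389/19602) = -571039979/361739268 ≠ 1/12
b·A²c: 927189/1826966·10 = 4635945/913483 ≠ 1/24

3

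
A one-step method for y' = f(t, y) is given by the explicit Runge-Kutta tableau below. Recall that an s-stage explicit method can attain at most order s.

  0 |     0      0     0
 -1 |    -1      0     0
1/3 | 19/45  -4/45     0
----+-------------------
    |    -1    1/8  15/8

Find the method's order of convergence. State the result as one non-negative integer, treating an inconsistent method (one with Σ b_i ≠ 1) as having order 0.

b = (-1, 1/8, 15/8)
c = (0, -1, 1/3)
Ac = (0, 0, 4/45)
Σ b_i: (-1)·1 + 1/8·1 + 15/8·1 = 1 ✓
b·c: 1/8·(-1) + 15/8·1/3 = 1/2 ✓
b·c²: 1/8·1 + 15/8·1/9 = 1/3 ✓
b·Ac: 15/8·4/45 = 1/6 ✓; 3 stages ⇒ order 3.

3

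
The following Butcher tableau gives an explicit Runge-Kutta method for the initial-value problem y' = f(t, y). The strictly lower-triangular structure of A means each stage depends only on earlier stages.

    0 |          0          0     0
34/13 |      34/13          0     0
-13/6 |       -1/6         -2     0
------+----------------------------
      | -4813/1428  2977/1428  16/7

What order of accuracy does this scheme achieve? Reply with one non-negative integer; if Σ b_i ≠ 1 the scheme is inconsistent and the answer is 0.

2

b = (-4813/1428, 2977/1428, 16/7)
c = (0, 34/13, -13/6)
Ac = (0, 0, -68/13)
Σ b_i: (-4813/1428)·1 + 2977/1428·1 + 16/7·1 = 1 ✓
b·c: 2977/1428·34/13 + 16/7·(-13/6) = 1/2 ✓
b·c²: 2977/1428·1156/169 + 16/7·169/36 = 20467/819 ≠ 1/3 ⇒ order 2.
b·Ac: 16/7·(-68/13) = -1088/91 ≠ 1/6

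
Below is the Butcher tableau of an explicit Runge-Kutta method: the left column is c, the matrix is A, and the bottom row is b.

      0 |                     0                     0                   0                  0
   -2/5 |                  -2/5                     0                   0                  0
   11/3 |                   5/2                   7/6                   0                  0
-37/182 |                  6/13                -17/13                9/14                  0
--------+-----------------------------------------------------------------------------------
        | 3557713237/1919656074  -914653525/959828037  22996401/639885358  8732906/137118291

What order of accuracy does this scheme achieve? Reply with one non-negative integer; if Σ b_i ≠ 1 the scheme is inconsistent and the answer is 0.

b = (3557713237/1919656074, -914653525/959828037, 22996401/639885358, 8732906/137118291)
c = (0, -2/5, 11/3, -37/182)
Ac = (0, 0, -7/15, 2621/910)
Σ b_i: 3557713237/1919656074·1 + (-914653525/959828037)·1 + 22996401/639885358·1 + 8732906/137118291·1 = 1 ✓
b·c: (-914653525/959828037)·(-2/5) + 22996401/639885358·11/3 + 8732906/137118291·(-37/182) = 1/2 ✓
b·c²: (-914653525/959828037)·4/25 + 22996401/639885358·121/9 + 8732906/137118291·1369/33124 = 1/3 ✓
b·Ac: 22996401/639885358·(-7/15) + 8732906/137118291·2621/910 = 1/6 ✓
b·c³: (-914653525/959828037)·(-8/125) + 22996401/639885358·1331/27 + 8732906/137118291·(-50653/6028568) = 9601302409501/5240661082020 ≠ 1/4 ⇒ order 3.
b·(c∘Ac): 22996401/639885358·(-77/45) + 8732906/137118291·(-96977/165620) = -158030511/1599713395 ≠ 1/8
b·Ac²: 22996401/639885358·14/75 + 8732906/137118291·38373/4550 = 124283204/228530485 ≠ 1/12
b·A²c: 8732906/137118291·(-3/10) = -4366453/228530485 ≠ 1/24

3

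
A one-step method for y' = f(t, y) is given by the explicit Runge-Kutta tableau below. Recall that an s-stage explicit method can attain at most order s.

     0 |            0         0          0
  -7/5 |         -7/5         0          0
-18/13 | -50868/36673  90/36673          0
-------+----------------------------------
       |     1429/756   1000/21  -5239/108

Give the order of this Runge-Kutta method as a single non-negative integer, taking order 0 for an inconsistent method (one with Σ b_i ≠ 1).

b = (1429/756, 1000/21, -5239/108)
c = (0, -7/5, -18/13)
Ac = (0, 0, -18/5239)
Σ b_i: 1429/756·1 + 1000/21·1 + (-5239/108)·1 = 1 ✓
b·c: 1000/21·(-7/5) + (-5239/108)·(-18/13) = 1/2 ✓
b·c²: 1000/21·49/25 + (-5239/108)·324/169 = 1/3 ✓
b·Ac: (-5239/108)·(-18/5239) = 1/6 ✓; 3 stages ⇒ order 3.

3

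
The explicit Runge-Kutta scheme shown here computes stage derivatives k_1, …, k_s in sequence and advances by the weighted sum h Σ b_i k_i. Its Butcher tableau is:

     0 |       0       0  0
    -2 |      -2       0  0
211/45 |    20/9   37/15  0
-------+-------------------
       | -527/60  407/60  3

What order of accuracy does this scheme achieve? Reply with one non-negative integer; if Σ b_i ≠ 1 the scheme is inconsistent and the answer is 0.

2

b = (-527/60, 407/60, 3)
c = (0, -2, 211/45)
Ac = (0, 0, -74/15)
Σ b_i: (-527/60)·1 + 407/60·1 + 3·1 = 1 ✓
b·c: 407/60·(-2) + 3·211/45 = 1/2 ✓
b·c²: 407/60·4 + 3·44521/2025 = 62836/675 ≠ 1/3 ⇒ order 2.
b·Ac: 3·(-74/15) = -74/5 ≠ 1/6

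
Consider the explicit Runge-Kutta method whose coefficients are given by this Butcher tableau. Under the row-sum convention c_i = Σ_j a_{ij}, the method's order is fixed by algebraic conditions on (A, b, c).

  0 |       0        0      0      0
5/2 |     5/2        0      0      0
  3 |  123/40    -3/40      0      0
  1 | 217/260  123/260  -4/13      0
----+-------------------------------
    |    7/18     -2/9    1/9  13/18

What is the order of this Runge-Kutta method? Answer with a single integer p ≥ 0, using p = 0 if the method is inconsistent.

4

b = (7/18, -2/9, 1/9, 13/18)
c = (0, 5/2, 3, 1)
Ac = (0, 0, -3/16, 27/104)
Σ b_i: 7/18·1 + (-2/9)·1 + 1/9·1 + 13/18·1 = 1 ✓
b·c: (-2/9)·5/2 + 1/9·3 + 13/18·1 = 1/2 ✓
b·c²: (-2/9)·25/4 + 1/9·9 + 13/18·1 = 1/3 ✓
b·Ac: 1/9·(-3/16) + 13/18·27/104 = 1/6 ✓
b·c³: (-2/9)·125/8 + 1/9·27 + 13/18·1 = 1/4 ✓
b·(c∘Ac): 1/9·(-9/16) + 13/18·27/104 = 1/8 ✓
b·Ac²: 1/9·(-15/32) + 13/18·3/16 = 1/12 ✓
b·A²c: 13/18·3/52 = 1/24 ✓; 4 stages ⇒ order 4.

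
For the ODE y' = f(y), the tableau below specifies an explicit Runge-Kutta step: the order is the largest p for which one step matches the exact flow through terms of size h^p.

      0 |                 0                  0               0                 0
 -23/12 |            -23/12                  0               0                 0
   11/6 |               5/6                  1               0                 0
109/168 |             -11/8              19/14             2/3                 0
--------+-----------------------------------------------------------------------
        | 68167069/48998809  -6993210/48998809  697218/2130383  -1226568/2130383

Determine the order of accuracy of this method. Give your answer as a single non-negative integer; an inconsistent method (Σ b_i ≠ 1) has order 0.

b = (68167069/48998809, -6993210/48998809, 697218/2130383, -1226568/2130383)
c = (0, -23/12, 11/6, 109/168)
Ac = (0, 0, -23/12, -695/504)
Σ b_i: 68167069/48998809·1 + (-6993210/48998809)·1 + 697218/2130383·1 + (-1226568/2130383)·1 = 1 ✓
b·c: (-6993210/48998809)·(-23/12) + 697218/2130383·11/6 + (-1226568/2130383)·109/168 = 1/2 ✓
b·c²: (-6993210/48998809)·529/144 + 697218/2130383·121/36 + (-1226568/2130383)·11881/28224 = 1/3 ✓
b·Ac: 697218/2130383·(-23/12) + (-1226568/2130383)·(-695/504) = 1/6 ✓
b·c³: (-6993210/48998809)·(-12167/1728) + 697218/2130383·1331/216 + (-1226568/2130383)·1295029/4741632 = 3514835797/1227100608 ≠ 1/4 ⇒ order 3.
b·(c∘Ac): 697218/2130383·(-253/72) + (-1226568/2130383)·(-75755/84672) = -97383689/153387576 ≠ 1/8
b·Ac²: 697218/2130383·529/144 + (-1226568/2130383)·43705/6048 = -453766249/153387576 ≠ 1/12
b·A²c: (-1226568/2130383)·(-23/18) = 4701844/6391149 ≠ 1/24

3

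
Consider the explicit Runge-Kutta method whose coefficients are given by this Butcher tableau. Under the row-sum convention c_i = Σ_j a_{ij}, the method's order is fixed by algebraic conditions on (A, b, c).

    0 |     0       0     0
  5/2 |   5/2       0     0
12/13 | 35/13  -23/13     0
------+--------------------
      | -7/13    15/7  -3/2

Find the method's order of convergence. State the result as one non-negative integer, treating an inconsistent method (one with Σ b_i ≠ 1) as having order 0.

0

b = (-7/13, 15/7, -3/2)
c = (0, 5/2, 12/13)
Ac = (0, 0, -115/26)
Σ b_i: (-7/13)·1 + 15/7·1 + (-3/2)·1 = 19/182 ≠ 1 ⇒ order 0.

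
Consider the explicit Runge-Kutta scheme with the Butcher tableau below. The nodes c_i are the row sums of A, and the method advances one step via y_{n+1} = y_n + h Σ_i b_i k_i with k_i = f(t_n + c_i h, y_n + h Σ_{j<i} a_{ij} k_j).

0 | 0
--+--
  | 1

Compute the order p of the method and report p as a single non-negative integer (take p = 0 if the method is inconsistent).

b = (1)
c = (0)
Σ b_i: 1·1 = 1 ✓; 1 stage ⇒ order 1.

1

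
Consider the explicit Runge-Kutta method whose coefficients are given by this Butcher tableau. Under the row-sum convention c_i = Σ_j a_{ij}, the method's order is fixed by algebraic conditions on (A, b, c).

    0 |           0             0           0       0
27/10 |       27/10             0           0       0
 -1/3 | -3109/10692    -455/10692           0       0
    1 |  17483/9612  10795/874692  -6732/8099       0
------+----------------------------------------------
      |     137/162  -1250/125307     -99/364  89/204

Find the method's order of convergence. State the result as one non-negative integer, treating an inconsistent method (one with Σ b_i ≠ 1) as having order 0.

4

b = (137/162, -1250/125307, -99/364, 89/204)
c = (0, 27/10, -1/3, 1)
Ac = (0, 0, -91/792, 221/712)
Σ b_i: 137/162·1 + (-1250/125307)·1 + (-99/364)·1 + 89/204·1 = 1 ✓
b·c: (-1250/125307)·27/10 + (-99/364)·(-1/3) + 89/204·1 = 1/2 ✓
b·c²: (-1250/125307)·729/100 + (-99/364)·1/9 + 89/204·1 = 1/3 ✓
b·Ac: (-99/364)·(-91/792) + 89/204·221/712 = 1/6 ✓
b·c³: (-1250/125307)·19683/1000 + (-99/364)·(-1/27) + 89/204·1 = 1/4 ✓
b·(c∘Ac): (-99/364)·91/2376 + 89/204·221/712 = 1/8 ✓
b·Ac²: (-99/364)·(-273/880) + 89/204·(-17/7120) = 1/12 ✓
b·A²c: 89/204·17/178 = 1/24 ✓; 4 stages ⇒ order 4.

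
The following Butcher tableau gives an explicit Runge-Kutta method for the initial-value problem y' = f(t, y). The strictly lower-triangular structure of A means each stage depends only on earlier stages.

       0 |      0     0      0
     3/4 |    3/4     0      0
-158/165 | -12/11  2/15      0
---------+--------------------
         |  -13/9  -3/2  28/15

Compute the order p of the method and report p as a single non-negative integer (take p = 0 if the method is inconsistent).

0

b = (-13/9, -3/2, 28/15)
c = (0, 3/4, -158/165)
Ac = (0, 0, 1/10)
Σ b_i: (-13/9)·1 + (-3/2)·1 + 28/15·1 = -97/90 ≠ 1 ⇒ order 0.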